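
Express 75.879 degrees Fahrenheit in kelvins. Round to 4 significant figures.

297.5 K

K = (°F + 459.67) × 5/9.
Applying the formula gives 297.5 K.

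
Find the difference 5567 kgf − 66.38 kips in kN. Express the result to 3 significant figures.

-241 kN

5567 kgf = 54.5936 kN and 66.38 kip = 295.273 kN.
54.5936 − 295.273 ≈ -241 kN.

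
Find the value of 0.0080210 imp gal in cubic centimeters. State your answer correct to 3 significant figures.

36.5 cm³

1 imp gal = 4546.09 cm³.
Thus 0.0080210 × 4546.09 ≈ 36.5 cm³.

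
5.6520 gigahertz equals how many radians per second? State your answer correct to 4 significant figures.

1 GHz = 6.28319e+9 rad/s.
Thus 5.6520 × 6.28319e+9 ≈ 3.551e+10 rad/s.

3.551e+10 rad/s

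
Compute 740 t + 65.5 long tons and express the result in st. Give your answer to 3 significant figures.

740 t = 116530 st and 65.5 long ton = 10480.0 st.
116530 + 10480.0 ≈ 127000 st.

127000 st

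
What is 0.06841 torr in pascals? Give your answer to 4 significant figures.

9.121 Pa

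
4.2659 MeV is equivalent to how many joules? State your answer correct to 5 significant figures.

1 MeV = 1.60218 × 10^-13 joules.
So 4.2659 × 1.60218 × 10^-13 ≈ 6.8347 × 10^-13 J.

6.8347 × 10^-13 J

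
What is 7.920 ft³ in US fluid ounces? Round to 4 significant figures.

1 cubic foot = 957.506 US fluid ounces.
7.920 × 957.506 ≈ 7583 US fl oz.

7583 US fluid ounces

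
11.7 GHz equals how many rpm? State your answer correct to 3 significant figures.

1 gigahertz = 6.00000e+10 revolutions per minute.
11.7 × 6.00000e+10 ≈ 7.02e+11 rpm.

7.02e+11 rpm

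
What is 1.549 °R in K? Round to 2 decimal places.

0.86 K

°R = K × 9/5.
Applying the formula gives 0.86 K.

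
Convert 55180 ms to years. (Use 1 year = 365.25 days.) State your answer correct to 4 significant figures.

1.749 × 10^-6 years

1 millisecond = 3.16881 × 10^-11 yr.
Thus 55180 × 3.16881 × 10^-11 ≈ 1.749 × 10^-6 yr.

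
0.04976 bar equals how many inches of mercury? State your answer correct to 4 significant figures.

1 bar = 29.5300 inHg.
0.04976 × 29.5300 ≈ 1.469 inHg.

1.469 inHg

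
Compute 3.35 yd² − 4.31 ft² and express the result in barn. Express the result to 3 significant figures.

3.35 yd² = 2.80103e+28 barn and 4.31 ft² = 4.00412e+27 barn.
2.80103e+28 − 4.00412e+27 ≈ 2.40e+28 barn.

2.40e+28 barn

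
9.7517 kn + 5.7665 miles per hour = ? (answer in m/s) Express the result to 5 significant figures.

7.5946 meters per second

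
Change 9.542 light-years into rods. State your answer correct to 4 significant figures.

1.795 × 10^16 rods

1 ly = 1.88116 × 10^15 rods.
So 9.542 × 1.88116 × 10^15 ≈ 1.795 × 10^16 rod.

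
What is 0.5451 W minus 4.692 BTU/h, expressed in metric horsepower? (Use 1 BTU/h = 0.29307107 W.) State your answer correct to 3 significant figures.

-0.00113 PS

0.5451 W = 0.000741130 PS and 4.692 BTU/h = 0.00186960 PS.
0.000741130 − 0.00186960 ≈ -0.00113 PS.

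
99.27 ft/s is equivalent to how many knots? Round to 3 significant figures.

58.8 knots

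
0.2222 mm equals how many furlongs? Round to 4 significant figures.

1.105 × 10^-6 furlong

1 mm = 4.97097 × 10^-6 furlong.
0.2222 × 4.97097 × 10^-6 ≈ 1.105 × 10^-6 furlong.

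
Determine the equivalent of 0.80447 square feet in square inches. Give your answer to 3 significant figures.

1 ft² = 144.000 in².
So 0.80447 × 144.000 ≈ 116 in².

116 square inches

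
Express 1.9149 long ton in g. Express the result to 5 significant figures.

1 long ton = 1.01605e+6 grams.
Then 1.9149 × 1.01605e+6 ≈ 1.9456e+6 g.

1.9456e+6 grams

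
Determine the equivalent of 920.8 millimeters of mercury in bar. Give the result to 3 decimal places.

1 mmHg = 0.00133322 bar.
So 920.8 × 0.00133322 ≈ 1.228 bar.

1.228 bar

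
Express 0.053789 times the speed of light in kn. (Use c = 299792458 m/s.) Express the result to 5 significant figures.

1 c = 5.82750e+8 knots.
0.053789 × 5.82750e+8 ≈ 3.1346e+7 kn.

3.1346e+7 kn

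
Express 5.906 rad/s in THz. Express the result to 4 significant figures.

1 rad/s = 1.59155 × 10^-13 THz.
5.906 × 1.59155 × 10^-13 ≈ 9.400 × 10^-13 THz.

9.400 × 10^-13 THz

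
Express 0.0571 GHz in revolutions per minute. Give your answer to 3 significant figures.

1 GHz = 6.00000 × 10^10 rpm.
Then 0.0571 × 6.00000 × 10^10 ≈ 3.43 × 10^9 rpm.

3.43 × 10^9 revolutions per minute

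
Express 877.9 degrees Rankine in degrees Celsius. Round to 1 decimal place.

°R = (°C + 273.15) × 9/5.
Applying the formula gives 214.6 °C.

214.6 degrees Celsius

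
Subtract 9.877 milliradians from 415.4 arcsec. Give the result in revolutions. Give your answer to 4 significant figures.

415.4 arcsec = 0.000320525 rev and 9.877 mrad = 0.00157197 rev.
0.000320525 − 0.00157197 ≈ -0.001251 rev.

-0.001251 rev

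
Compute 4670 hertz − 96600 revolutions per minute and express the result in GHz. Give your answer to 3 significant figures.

3.06 × 10^-6 gigahertz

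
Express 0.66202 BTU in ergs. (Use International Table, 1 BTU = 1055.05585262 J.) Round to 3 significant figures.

1 British thermal unit = 1.05506 × 10^10 ergs.
Then 0.66202 × 1.05506 × 10^10 ≈ 6.98 × 10^9 erg.

6.98 × 10^9 erg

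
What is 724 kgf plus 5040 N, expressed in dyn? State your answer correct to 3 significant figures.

1.21e+9 dyn

724 kgf = 7.10001e+8 dyn and 5040 N = 5.04000e+8 dyn.
7.10001e+8 + 5.04000e+8 ≈ 1.21e+9 dyn.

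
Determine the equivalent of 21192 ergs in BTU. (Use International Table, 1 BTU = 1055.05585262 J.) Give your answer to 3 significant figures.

1 erg = 9.47817e-11 British thermal units.
Then 21192 × 9.47817e-11 ≈ 2.01e-6 BTU.

2.01e-6 British thermal units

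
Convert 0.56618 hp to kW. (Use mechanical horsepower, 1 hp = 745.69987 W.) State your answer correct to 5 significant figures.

0.42220 kilowatts

1 horsepower = 0.745700 kW.
0.56618 × 0.745700 ≈ 0.42220 kW.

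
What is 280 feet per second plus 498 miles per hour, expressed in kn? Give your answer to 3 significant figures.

599 kn

280 ft/s = 165.895 kn and 498 mph = 432.750 kn.
165.895 + 432.750 ≈ 599 kn.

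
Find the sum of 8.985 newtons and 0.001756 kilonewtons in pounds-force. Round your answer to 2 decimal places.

8.985 N = 2.01991 lbf and 0.001756 kN = 0.394765 lbf.
2.01991 + 0.394765 ≈ 2.41 lbf.

2.41 pounds-force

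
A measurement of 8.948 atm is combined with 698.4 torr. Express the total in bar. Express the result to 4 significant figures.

9.998 bar

8.948 atm = 9.06656 bar and 698.4 torr = 0.931123 bar.
9.06656 + 0.931123 ≈ 9.998 bar.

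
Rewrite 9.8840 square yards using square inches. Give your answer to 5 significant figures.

12810 in²

1 yd² = 1296.00 in².
Thus 9.8840 × 1296.00 ≈ 12810 in².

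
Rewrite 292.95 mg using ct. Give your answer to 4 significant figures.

1.465 carats

1 milligram = 0.00500000 ct.
So 292.95 × 0.00500000 ≈ 1.465 ct.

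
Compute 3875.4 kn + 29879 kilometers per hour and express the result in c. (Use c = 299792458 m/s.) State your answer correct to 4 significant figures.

3.434e-5 times the speed of light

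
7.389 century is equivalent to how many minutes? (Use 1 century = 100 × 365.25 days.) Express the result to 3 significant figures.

1 century = 5.25960 × 10^7 min.
Then 7.389 × 5.25960 × 10^7 ≈ 3.89 × 10^8 min.

3.89 × 10^8 min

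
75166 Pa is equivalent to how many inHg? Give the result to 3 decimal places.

22.197 inches of mercury

1 pascal = 0.000295300 inHg.
75166 × 0.000295300 ≈ 22.197 inHg.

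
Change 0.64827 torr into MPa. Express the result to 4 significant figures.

8.643e-5 megapascals

1 torr = 0.000133322 MPa.
0.64827 × 0.000133322 ≈ 8.643e-5 MPa.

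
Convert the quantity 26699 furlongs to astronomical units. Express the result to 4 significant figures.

1 furlong = 1.34473 × 10^-9 au.
Then 26699 × 1.34473 × 10^-9 ≈ 3.590 × 10^-5 au.

3.590 × 10^-5 au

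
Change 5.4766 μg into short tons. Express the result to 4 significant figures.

1 microgram = 1.10231 × 10^-12 short ton.
So 5.4766 × 1.10231 × 10^-12 ≈ 6.037 × 10^-12 short ton.

6.037 × 10^-12 short ton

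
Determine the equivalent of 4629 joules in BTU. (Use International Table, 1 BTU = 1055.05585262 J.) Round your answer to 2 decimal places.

4.39 BTU

1 J = 0.000947817 British thermal units.
4629 × 0.000947817 ≈ 4.39 BTU.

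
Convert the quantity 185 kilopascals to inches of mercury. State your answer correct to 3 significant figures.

54.6 inHg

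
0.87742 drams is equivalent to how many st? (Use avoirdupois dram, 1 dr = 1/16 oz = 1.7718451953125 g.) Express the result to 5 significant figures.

0.00024482 st

1 dr = 0.000279018 st.
Thus 0.87742 × 0.000279018 ≈ 0.00024482 st.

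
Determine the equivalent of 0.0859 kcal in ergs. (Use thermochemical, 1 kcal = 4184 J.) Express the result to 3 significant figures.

1 kcal = 4.18400e+10 erg.
Thus 0.0859 × 4.18400e+10 ≈ 3.59e+9 erg.

3.59e+9 erg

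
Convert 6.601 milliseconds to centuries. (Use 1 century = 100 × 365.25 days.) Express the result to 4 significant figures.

2.092e-12 century

1 millisecond = 3.16881e-13 century.
6.601 × 3.16881e-13 ≈ 2.092e-12 century.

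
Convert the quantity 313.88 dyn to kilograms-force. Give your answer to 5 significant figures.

1 dyn = 1.01972 × 10^-6 kgf.
Thus 313.88 × 1.01972 × 10^-6 ≈ 0.00032007 kgf.

0.00032007 kgf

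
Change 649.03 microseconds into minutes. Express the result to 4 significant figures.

1.082 × 10^-5 min

1 microsecond = 1.66667 × 10^-8 min.
Then 649.03 × 1.66667 × 10^-8 ≈ 1.082 × 10^-5 min.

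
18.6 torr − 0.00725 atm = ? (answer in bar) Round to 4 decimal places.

18.6 torr = 0.0247980 bar and 0.00725 atm = 0.00734606 bar.
0.0247980 − 0.00734606 ≈ 0.0175 bar.

0.0175 bar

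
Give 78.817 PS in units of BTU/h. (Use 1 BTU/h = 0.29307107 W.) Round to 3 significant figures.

198000 BTU/h

1 PS = 2509.63 BTU/h.
Then 78.817 × 2509.63 ≈ 198000 BTU/h.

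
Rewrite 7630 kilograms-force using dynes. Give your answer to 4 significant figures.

7.482e+9 dyn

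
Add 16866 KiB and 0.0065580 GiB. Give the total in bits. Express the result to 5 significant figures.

16866 KiB = 1.38166 × 10^8 bit and 0.0065580 GiB = 5.63328 × 10^7 bit.
1.38166 × 10^8 + 5.63328 × 10^7 ≈ 1.9450 × 10^8 bit.

1.9450 × 10^8 bits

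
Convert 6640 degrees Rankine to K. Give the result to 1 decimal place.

3688.9 kelvins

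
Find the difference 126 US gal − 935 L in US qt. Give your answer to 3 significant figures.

-484 US qt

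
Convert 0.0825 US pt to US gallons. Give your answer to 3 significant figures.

0.0103 US gallons

1 US pint = 0.125000 US gal.
So 0.0825 × 0.125000 ≈ 0.0103 US gal.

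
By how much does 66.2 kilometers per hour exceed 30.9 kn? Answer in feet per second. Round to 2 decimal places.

8.18 feet per second

66.2 km/h = 60.3310 ft/s and 30.9 kn = 52.1533 ft/s.
60.3310 − 52.1533 ≈ 8.18 ft/s.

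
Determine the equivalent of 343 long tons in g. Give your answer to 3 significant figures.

3.49 × 10^8 g

1 long ton = 1.01605 × 10^6 g.
Then 343 × 1.01605 × 10^6 ≈ 3.49 × 10^8 g.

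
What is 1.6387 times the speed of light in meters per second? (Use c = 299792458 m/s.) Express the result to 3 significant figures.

4.91e+8 m/s

1 c = 2.99792e+8 meters per second.
Thus 1.6387 × 2.99792e+8 ≈ 4.91e+8 m/s.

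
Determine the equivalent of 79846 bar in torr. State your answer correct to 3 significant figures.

5.99 × 10^7 torr

1 bar = 750.062 torr.
Then 79846 × 750.062 ≈ 5.99 × 10^7 torr.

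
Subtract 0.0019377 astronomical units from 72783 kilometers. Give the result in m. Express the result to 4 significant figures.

-2.171 × 10^8 m

72783 km = 7.27830 × 10^7 m and 0.0019377 au = 2.89876 × 10^8 m.
7.27830 × 10^7 − 2.89876 × 10^8 ≈ -2.171 × 10^8 m.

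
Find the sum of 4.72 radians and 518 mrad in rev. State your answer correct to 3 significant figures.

0.834 rev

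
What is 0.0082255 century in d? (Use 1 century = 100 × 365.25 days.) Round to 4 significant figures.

300.4 d

1 century = 36525.0 days.
Thus 0.0082255 × 36525.0 ≈ 300.4 d.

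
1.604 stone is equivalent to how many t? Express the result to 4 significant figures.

0.01019 t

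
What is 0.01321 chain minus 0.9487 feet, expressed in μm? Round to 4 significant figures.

-23420 micrometers

0.01321 chain = 265743 μm and 0.9487 ft = 289164 μm.
265743 − 289164 ≈ -23420 μm.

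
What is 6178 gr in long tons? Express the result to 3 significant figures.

0.000394 long ton

1 grain = 6.37755e-8 long tons.
6178 × 6.37755e-8 ≈ 0.000394 long ton.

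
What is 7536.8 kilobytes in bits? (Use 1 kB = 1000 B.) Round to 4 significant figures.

1 kilobyte = 8000.00 bits.
So 7536.8 × 8000.00 ≈ 6.029e+7 bit.

6.029e+7 bits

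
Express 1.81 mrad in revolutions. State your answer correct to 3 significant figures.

0.000288 revolutions

1 milliradian = 0.000159155 rev.
Thus 1.81 × 0.000159155 ≈ 0.000288 rev.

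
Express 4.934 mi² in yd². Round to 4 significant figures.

1.528e+7 yd²

1 square mile = 3.09760e+6 square yards.
Then 4.934 × 3.09760e+6 ≈ 1.528e+7 yd².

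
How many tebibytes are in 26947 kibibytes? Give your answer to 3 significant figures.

2.51 × 10^-5 tebibytes

1 kibibyte = 9.31323 × 10^-10 tebibytes.
Thus 26947 × 9.31323 × 10^-10 ≈ 2.51 × 10^-5 TiB.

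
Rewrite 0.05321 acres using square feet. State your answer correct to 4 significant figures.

2318 square feet

1 acre = 43560.0 square feet.
So 0.05321 × 43560.0 ≈ 2318 ft².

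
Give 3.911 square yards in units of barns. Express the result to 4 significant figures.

3.270e+28 barn

1 square yard = 8.36127e+27 barn.
Thus 3.911 × 8.36127e+27 ≈ 3.270e+28 barn.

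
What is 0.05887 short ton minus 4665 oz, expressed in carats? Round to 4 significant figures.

-394200 ct

0.05887 short ton = 267030 ct and 4665 oz = 661253 ct.
267030 − 661253 ≈ -394200 ct.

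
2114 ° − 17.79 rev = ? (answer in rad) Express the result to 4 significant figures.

2114 ° = 36.8963 rad and 17.79 rev = 111.778 rad.
36.8963 − 111.778 ≈ -74.88 rad.

-74.88 rad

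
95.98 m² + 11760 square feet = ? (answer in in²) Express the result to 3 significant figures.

95.98 m² = 148769 in² and 11760 ft² = 1.69344 × 10^6 in².
148769 + 1.69344 × 10^6 ≈ 1.84 × 10^6 in².

1.84 × 10^6 square inches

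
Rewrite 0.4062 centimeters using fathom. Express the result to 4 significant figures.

0.002221 fathom

1 cm = 0.00546807 fathom.
Thus 0.4062 × 0.00546807 ≈ 0.002221 fathom.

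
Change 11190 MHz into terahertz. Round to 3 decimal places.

0.011 terahertz

1 MHz = 1.00000e-6 THz.
Then 11190 × 1.00000e-6 ≈ 0.011 THz.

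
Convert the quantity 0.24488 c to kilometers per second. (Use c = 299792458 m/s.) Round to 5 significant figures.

1 c = 299792 km/s.
Then 0.24488 × 299792 ≈ 73413 km/s.

73413 kilometers per second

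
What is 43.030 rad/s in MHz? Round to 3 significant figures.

1 rad/s = 1.59155 × 10^-7 megahertz.
Then 43.030 × 1.59155 × 10^-7 ≈ 6.85 × 10^-6 MHz.

6.85 × 10^-6 MHz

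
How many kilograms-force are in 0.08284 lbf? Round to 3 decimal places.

0.038 kilograms-force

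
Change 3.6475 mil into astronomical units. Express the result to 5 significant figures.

6.1930 × 10^-16 astronomical units

1 mil = 1.697885 × 10^-16 au.
So 3.6475 × 1.697885 × 10^-16 ≈ 6.1930 × 10^-16 au.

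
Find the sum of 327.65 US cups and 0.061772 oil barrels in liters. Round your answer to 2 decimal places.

87.34 L

327.65 US cup = 77.5181 L and 0.061772 bbl = 9.82096 L.
77.5181 + 9.82096 ≈ 87.34 L.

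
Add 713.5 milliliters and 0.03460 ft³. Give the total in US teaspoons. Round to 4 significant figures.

343.5 US tsp

713.5 mL = 144.758 US tsp and 0.03460 ft³ = 198.778 US tsp.
144.758 + 198.778 ≈ 343.5 US tsp.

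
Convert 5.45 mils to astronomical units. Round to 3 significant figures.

9.25e-16 au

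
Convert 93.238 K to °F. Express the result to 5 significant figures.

K = (°F + 459.67) × 5/9.
Applying the formula gives -291.84 °F.

-291.84 °F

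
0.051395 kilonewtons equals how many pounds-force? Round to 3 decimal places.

1 kilonewton = 224.809 lbf.
Then 0.051395 × 224.809 ≈ 11.554 lbf.

11.554 lbf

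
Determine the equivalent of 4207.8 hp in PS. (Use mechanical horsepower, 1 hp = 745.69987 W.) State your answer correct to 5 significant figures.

1 horsepower = 1.01387 PS.
Then 4207.8 × 1.01387 ≈ 4266.2 PS.

4266.2 PS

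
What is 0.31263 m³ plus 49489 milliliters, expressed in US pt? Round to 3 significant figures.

0.31263 m³ = 660.705 US pt and 49489 mL = 104.589 US pt.
660.705 + 104.589 ≈ 765 US pt.

765 US pints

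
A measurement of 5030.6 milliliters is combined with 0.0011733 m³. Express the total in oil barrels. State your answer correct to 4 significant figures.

0.03902 oil barrels

5030.6 mL = 0.0316415 bbl and 0.0011733 m³ = 0.00737983 bbl.
0.0316415 + 0.00737983 ≈ 0.03902 bbl.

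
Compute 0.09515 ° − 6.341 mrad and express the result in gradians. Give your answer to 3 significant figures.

0.09515 ° = 0.105722 grad and 6.341 mrad = 0.403681 grad.
0.105722 − 0.403681 ≈ -0.298 grad.

-0.298 grad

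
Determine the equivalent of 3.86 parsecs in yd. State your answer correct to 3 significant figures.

1.30e+17 yards

1 parsec = 3.37454e+16 yards.
3.86 × 3.37454e+16 ≈ 1.30e+17 yd.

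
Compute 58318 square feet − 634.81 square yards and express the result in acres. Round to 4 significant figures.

58318 ft² = 1.33880 acre and 634.81 yd² = 0.131159 acre.
1.33880 − 0.131159 ≈ 1.208 acre.

1.208 acres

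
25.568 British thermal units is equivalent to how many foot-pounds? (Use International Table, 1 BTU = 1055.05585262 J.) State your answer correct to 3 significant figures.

19900 foot-pounds

1 BTU = 778.169 ft·lbf.
25.568 × 778.169 ≈ 19900 ft·lbf.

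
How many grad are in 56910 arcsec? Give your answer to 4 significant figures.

17.56 grad

1 arcsec = 0.000308642 grad.
So 56910 × 0.000308642 ≈ 17.56 grad.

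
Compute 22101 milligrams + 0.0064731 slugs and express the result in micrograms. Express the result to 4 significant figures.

1.166e+8 micrograms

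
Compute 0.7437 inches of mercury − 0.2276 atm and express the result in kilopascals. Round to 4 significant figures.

-20.54 kPa

0.7437 inHg = 2.51846 kPa and 0.2276 atm = 23.0616 kPa.
2.51846 − 23.0616 ≈ -20.54 kPa.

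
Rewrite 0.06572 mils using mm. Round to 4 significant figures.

1 mil = 0.0254000 mm.
So 0.06572 × 0.0254000 ≈ 0.001669 mm.

0.001669 millimeters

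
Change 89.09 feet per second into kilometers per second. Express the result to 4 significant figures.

1 ft/s = 0.000304800 km/s.
Then 89.09 × 0.000304800 ≈ 0.02715 km/s.

0.02715 km/s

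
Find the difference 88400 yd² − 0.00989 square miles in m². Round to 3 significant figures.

48300 m²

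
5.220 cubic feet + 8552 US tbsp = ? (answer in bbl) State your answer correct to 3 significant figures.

5.220 ft³ = 0.929722 bbl and 8552 US tbsp = 0.795387 bbl.
0.929722 + 0.795387 ≈ 1.73 bbl.

1.73 bbl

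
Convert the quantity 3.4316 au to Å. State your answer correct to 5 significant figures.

1 au = 1.49598 × 10^21 Å.
Thus 3.4316 × 1.49598 × 10^21 ≈ 5.1336 × 10^21 Å.

5.1336 × 10^21 Å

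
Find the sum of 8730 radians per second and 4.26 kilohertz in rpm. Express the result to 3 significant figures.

8730 rad/s = 83365.4 rpm and 4.26 kHz = 255600 rpm.
83365.4 + 255600 ≈ 339000 rpm.

339000 rpm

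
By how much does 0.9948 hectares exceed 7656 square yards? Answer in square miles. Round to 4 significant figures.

0.001369 square miles

0.9948 ha = 0.00384094 mi² and 7656 yd² = 0.00247159 mi².
0.00384094 − 0.00247159 ≈ 0.001369 mi².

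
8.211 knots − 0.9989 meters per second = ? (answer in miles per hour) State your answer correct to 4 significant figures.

8.211 kn = 9.44905 mph and 0.9989 m/s = 2.23448 mph.
9.44905 − 2.23448 ≈ 7.215 mph.

7.215 miles per hour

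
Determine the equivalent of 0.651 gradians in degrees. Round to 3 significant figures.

0.586 °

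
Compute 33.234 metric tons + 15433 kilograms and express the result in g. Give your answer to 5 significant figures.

33.234 t = 3.32340 × 10^7 g and 15433 kg = 1.54330 × 10^7 g.
3.32340 × 10^7 + 1.54330 × 10^7 ≈ 4.8667 × 10^7 g.

4.8667 × 10^7 grams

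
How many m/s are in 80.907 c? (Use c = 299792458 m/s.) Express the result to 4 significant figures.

1 speed of light = 2.99792e+8 m/s.
80.907 × 2.99792e+8 ≈ 2.426e+10 m/s.

2.426e+10 m/s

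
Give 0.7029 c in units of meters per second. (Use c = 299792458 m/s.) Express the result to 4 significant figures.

2.107e+8 m/s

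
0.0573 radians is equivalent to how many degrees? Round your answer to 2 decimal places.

1 rad = 57.2958 °.
Thus 0.0573 × 57.2958 ≈ 3.28 °.

3.28 degrees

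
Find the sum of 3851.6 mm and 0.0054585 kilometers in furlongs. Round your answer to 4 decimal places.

0.0463 furlongs

3851.6 mm = 0.0191462 furlong and 0.0054585 km = 0.0271340 furlong.
0.0191462 + 0.0271340 ≈ 0.0463 furlong.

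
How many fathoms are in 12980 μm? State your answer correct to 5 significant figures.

0.0070976 fathoms

1 μm = 5.46807 × 10^-7 fathom.
Then 12980 × 5.46807 × 10^-7 ≈ 0.0070976 fathom.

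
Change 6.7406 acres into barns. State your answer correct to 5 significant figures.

1 acre = 4.04686e+31 barn.
Then 6.7406 × 4.04686e+31 ≈ 2.7278e+32 barn.

2.7278e+32 barns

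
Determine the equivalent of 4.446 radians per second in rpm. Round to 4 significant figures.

1 radian per second = 9.54930 revolutions per minute.
Thus 4.446 × 9.54930 ≈ 42.46 rpm.

42.46 revolutions per minute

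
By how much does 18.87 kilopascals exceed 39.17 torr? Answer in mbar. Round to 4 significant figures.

18.87 kPa = 188.700 mbar and 39.17 torr = 52.2224 mbar.
188.700 − 52.2224 ≈ 136.5 mbar.

136.5 mbar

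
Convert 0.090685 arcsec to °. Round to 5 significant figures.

2.5190e-5 °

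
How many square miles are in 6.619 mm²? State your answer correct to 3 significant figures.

2.56e-12 mi²

1 mm² = 3.86102e-13 square miles.
6.619 × 3.86102e-13 ≈ 2.56e-12 mi².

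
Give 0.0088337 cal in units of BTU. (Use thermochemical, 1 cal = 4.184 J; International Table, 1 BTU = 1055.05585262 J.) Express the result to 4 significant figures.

1 calorie = 0.00396567 BTU.
So 0.0088337 × 0.00396567 ≈ 3.503e-5 BTU.

3.503e-5 British thermal units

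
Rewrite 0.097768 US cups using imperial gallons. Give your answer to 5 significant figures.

0.0050881 imperial gallons

1 US cup = 0.0520421 imp gal.
So 0.097768 × 0.0520421 ≈ 0.0050881 imp gal.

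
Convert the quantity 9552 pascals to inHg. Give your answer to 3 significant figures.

2.82 inHg

1 pascal = 0.000295300 inHg.
Then 9552 × 0.000295300 ≈ 2.82 inHg.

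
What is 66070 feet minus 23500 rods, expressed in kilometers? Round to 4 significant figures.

-98.05 km

66070 ft = 20.1381 km and 23500 rod = 118.186 km.
20.1381 − 118.186 ≈ -98.05 km.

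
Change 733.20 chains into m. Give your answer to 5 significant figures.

14750 m

1 chain = 20.1168 m.
733.20 × 20.1168 ≈ 14750 m.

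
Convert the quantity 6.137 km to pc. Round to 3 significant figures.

1.99 × 10^-13 pc

1 km = 3.24078 × 10^-14 pc.
Then 6.137 × 3.24078 × 10^-14 ≈ 1.99 × 10^-13 pc.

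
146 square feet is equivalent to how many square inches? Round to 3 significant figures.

1 ft² = 144.000 in².
Thus 146 × 144.000 ≈ 21000 in².

21000 in²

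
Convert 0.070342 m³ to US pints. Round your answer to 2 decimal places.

148.66 US pt

1 cubic meter = 2113.38 US pints.
0.070342 × 2113.38 ≈ 148.66 US pt.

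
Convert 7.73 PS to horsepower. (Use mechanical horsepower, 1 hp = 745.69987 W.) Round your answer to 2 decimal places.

7.62 horsepower

1 metric horsepower = 0.986320 hp.
Then 7.73 × 0.986320 ≈ 7.62 hp.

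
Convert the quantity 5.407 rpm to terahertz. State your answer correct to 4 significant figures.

1 rpm = 1.66667e-14 terahertz.
So 5.407 × 1.66667e-14 ≈ 9.012e-14 THz.

9.012e-14 THz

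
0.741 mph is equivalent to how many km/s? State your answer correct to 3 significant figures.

0.000331 kilometers per second

1 mph = 0.000447040 km/s.
Thus 0.741 × 0.000447040 ≈ 0.000331 km/s.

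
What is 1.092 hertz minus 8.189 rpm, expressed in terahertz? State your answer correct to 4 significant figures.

1.092 Hz = 1.09200 × 10^-12 THz and 8.189 rpm = 1.36483 × 10^-13 THz.
1.09200 × 10^-12 − 1.36483 × 10^-13 ≈ 9.555 × 10^-13 THz.

9.555 × 10^-13 terahertz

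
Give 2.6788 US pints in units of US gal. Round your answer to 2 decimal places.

0.33 US gal

1 US pint = 0.125000 US gal.
Thus 2.6788 × 0.125000 ≈ 0.33 US gal.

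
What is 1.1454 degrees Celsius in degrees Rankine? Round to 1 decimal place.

°R = (°C + 273.15) × 9/5.
Applying the formula gives 493.7 °R.

493.7 °R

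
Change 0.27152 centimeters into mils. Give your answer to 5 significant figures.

1 cm = 393.701 mil.
Then 0.27152 × 393.701 ≈ 106.90 mil.

106.90 mils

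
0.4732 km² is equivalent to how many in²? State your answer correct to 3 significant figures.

1 square kilometer = 1.55000 × 10^9 in².
So 0.4732 × 1.55000 × 10^9 ≈ 7.33 × 10^8 in².

7.33 × 10^8 in²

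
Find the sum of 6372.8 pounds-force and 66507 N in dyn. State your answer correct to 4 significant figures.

9.485 × 10^9 dyn

6372.8 lbf = 2.83476 × 10^9 dyn and 66507 N = 6.65070 × 10^9 dyn.
2.83476 × 10^9 + 6.65070 × 10^9 ≈ 9.485 × 10^9 dyn.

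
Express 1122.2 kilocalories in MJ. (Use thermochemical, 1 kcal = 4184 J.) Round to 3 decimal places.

1 kcal = 0.00418400 megajoules.
Then 1122.2 × 0.00418400 ≈ 4.695 MJ.

4.695 MJ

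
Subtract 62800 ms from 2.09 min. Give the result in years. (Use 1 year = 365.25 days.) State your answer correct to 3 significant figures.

2.09 min = 3.97369 × 10^-6 yr and 62800 ms = 1.99001 × 10^-6 yr.
3.97369 × 10^-6 − 1.99001 × 10^-6 ≈ 1.98 × 10^-6 yr.

1.98 × 10^-6 yr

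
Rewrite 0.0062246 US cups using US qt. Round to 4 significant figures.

0.001556 US quarts

1 US cup = 0.250000 US quarts.
Thus 0.0062246 × 0.250000 ≈ 0.001556 US qt.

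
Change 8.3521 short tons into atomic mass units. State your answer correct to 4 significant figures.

1 short ton = 5.46319 × 10^29 atomic mass units.
Then 8.3521 × 5.46319 × 10^29 ≈ 4.563 × 10^30 u.

4.563 × 10^30 u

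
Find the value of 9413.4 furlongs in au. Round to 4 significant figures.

1 furlong = 1.34473 × 10^-9 astronomical units.
9413.4 × 1.34473 × 10^-9 ≈ 1.266 × 10^-5 au.

1.266 × 10^-5 au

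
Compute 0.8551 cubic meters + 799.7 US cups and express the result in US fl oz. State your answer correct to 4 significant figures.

35310 US fl oz

0.8551 m³ = 28914.4 US fl oz and 799.7 US cup = 6397.60 US fl oz.
28914.4 + 6397.60 ≈ 35310 US fl oz.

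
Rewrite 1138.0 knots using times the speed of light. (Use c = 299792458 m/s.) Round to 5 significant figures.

1 kn = 1.71600 × 10^-9 c.
Thus 1138.0 × 1.71600 × 10^-9 ≈ 1.9528 × 10^-6 c.

1.9528 × 10^-6 c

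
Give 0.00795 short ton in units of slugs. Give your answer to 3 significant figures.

0.494 slugs

1 short ton = 62.1619 slug.
Thus 0.00795 × 62.1619 ≈ 0.494 slug.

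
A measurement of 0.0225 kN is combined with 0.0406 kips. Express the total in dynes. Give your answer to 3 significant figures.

0.0225 kN = 2.25000e+6 dyn and 0.0406 kip = 1.80598e+7 dyn.
2.25000e+6 + 1.80598e+7 ≈ 2.03e+7 dyn.

2.03e+7 dynes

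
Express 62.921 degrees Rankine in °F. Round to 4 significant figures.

-396.7 degrees Fahrenheit

°R = °F + 459.67.
Applying the formula gives -396.7 °F.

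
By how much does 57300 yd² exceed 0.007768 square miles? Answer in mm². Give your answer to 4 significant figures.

2.779e+10 mm²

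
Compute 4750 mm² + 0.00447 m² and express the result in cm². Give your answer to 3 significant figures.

92.2 square centimeters

4750 mm² = 47.5000 cm² and 0.00447 m² = 44.7000 cm².
47.5000 + 44.7000 ≈ 92.2 cm².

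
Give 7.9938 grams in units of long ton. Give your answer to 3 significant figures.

1 gram = 9.84207e-7 long tons.
So 7.9938 × 9.84207e-7 ≈ 7.87e-6 long ton.

7.87e-6 long tons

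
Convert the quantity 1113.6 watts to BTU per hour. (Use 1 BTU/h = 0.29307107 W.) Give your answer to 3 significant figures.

1 W = 3.41214 BTU per hour.
Thus 1113.6 × 3.41214 ≈ 3800 BTU/h.

3800 BTU/h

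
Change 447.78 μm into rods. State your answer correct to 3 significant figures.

8.90 × 10^-5 rod

1 micrometer = 1.98839 × 10^-7 rod.
Thus 447.78 × 1.98839 × 10^-7 ≈ 8.90 × 10^-5 rod.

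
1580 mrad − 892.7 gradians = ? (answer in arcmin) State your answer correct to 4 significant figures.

-42770 arcmin

1580 mrad = 5431.64 arcmin and 892.7 grad = 48205.8 arcmin.
5431.64 − 48205.8 ≈ -42770 arcmin.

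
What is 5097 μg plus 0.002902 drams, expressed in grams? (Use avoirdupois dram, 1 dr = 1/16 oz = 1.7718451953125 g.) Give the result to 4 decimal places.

0.0102 g

5097 μg = 0.00509700 g and 0.002902 dr = 0.00514189 g.
0.00509700 + 0.00514189 ≈ 0.0102 g.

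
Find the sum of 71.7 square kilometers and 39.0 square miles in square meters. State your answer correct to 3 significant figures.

1.73e+8 m²

71.7 km² = 7.17000e+7 m² and 39.0 mi² = 1.01010e+8 m².
7.17000e+7 + 1.01010e+8 ≈ 1.73e+8 m².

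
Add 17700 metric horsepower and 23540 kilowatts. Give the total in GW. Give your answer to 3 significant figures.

17700 PS = 0.0130183 GW and 23540 kW = 0.0235400 GW.
0.0130183 + 0.0235400 ≈ 0.0366 GW.

0.0366 GW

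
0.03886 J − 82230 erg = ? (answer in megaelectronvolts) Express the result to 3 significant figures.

1.91 × 10^11 megaelectronvolts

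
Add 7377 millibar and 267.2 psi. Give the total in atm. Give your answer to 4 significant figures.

25.46 atmospheres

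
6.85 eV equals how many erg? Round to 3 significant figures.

1.10 × 10^-11 ergs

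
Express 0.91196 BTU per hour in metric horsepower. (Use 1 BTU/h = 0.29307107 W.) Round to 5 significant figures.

0.00036338 PS

1 BTU/h = 0.0003984658 PS.
Thus 0.91196 × 0.0003984658 ≈ 0.00036338 PS.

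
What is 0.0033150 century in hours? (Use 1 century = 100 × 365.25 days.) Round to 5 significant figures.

1 century = 876600 h.
Then 0.0033150 × 876600 ≈ 2905.9 h.

2905.9 hours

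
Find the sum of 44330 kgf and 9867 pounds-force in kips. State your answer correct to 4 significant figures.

107.6 kips

44330 kgf = 97.7309 kip and 9867 lbf = 9.86700 kip.
97.7309 + 9.86700 ≈ 107.6 kip.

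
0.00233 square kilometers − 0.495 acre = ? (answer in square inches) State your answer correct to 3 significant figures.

0.00233 km² = 3.61151 × 10^6 in² and 0.495 acre = 3.10496 × 10^6 in².
3.61151 × 10^6 − 3.10496 × 10^6 ≈ 507000 in².

507000 in²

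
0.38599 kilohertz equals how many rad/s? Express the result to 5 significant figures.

1 kilohertz = 6283.19 radians per second.
Then 0.38599 × 6283.19 ≈ 2425.2 rad/s.

2425.2 rad/s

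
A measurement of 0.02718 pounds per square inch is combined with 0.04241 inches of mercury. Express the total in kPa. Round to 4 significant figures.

0.02718 psi = 0.187400 kPa and 0.04241 inHg = 0.143617 kPa.
0.187400 + 0.143617 ≈ 0.3310 kPa.

0.3310 kPa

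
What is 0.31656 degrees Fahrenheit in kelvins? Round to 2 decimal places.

255.55 kelvins

K = (°F + 459.67) × 5/9.
Applying the formula gives 255.55 K.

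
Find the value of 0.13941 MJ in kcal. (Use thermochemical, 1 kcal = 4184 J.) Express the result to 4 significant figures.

33.32 kcal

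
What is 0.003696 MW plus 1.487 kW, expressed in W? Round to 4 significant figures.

5183 W

0.003696 MW = 3696.00 W and 1.487 kW = 1487.00 W.
3696.00 + 1487.00 ≈ 5183 W.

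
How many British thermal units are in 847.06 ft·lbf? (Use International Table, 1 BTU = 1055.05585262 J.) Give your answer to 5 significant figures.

1 foot-pound = 0.00128507 BTU.
Then 847.06 × 0.00128507 ≈ 1.0885 BTU.

1.0885 BTU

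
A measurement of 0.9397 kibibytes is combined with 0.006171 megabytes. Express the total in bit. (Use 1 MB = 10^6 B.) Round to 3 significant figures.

57100 bits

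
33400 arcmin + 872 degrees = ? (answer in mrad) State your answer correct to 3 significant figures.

33400 arcmin = 9715.67 mrad and 872 ° = 15219.3 mrad.
9715.67 + 15219.3 ≈ 24900 mrad.

24900 mrad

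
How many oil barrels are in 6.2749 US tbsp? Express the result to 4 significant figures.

0.0005836 bbl

1 US tbsp = 9.30060 × 10^-5 bbl.
6.2749 × 9.30060 × 10^-5 ≈ 0.0005836 bbl.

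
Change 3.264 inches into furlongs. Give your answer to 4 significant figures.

1 inch = 0.000126263 furlongs.
Thus 3.264 × 0.000126263 ≈ 0.0004121 furlong.

0.0004121 furlongs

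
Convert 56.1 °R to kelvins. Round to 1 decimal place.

31.2 K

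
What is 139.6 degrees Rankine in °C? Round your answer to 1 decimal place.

°R = (°C + 273.15) × 9/5.
Applying the formula gives -195.6 °C.

-195.6 degrees Celsius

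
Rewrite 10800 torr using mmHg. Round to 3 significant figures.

1 torr = 1.00000 mmHg.
Then 10800 × 1.00000 ≈ 10800 mmHg.

10800 millimeters of mercury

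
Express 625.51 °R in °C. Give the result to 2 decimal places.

°R = (°C + 273.15) × 9/5.
Applying the formula gives 74.36 °C.

74.36 degrees Celsius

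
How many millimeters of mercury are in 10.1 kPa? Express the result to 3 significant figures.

75.8 millimeters of mercury

1 kilopascal = 7.50062 millimeters of mercury.
So 10.1 × 7.50062 ≈ 75.8 mmHg.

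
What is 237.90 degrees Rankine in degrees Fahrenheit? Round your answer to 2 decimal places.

°R = °F + 459.67.
Applying the formula gives -221.77 °F.

-221.77 °F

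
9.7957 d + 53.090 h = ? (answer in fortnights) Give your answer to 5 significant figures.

9.7957 d = 0.699693 fortnight and 53.090 h = 0.158006 fortnight.
0.699693 + 0.158006 ≈ 0.85770 fortnight.

0.85770 fortnight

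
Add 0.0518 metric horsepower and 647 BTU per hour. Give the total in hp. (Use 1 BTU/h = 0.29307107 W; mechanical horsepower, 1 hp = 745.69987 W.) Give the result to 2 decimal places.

0.0518 PS = 0.0510914 hp and 647 BTU/h = 0.254281 hp.
0.0510914 + 0.254281 ≈ 0.31 hp.

0.31 hp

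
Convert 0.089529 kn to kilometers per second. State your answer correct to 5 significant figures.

4.6058e-5 km/s

1 kn = 0.000514444 kilometers per second.
0.089529 × 0.000514444 ≈ 4.6058e-5 km/s.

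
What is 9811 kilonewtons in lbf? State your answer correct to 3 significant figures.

1 kilonewton = 224.809 pounds-force.
So 9811 × 224.809 ≈ 2.21 × 10^6 lbf.

2.21 × 10^6 pounds-force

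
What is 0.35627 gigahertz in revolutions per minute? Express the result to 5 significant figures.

2.1376e+10 rpm

1 GHz = 6.00000e+10 rpm.
So 0.35627 × 6.00000e+10 ≈ 2.1376e+10 rpm.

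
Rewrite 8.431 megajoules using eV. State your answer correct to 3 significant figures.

1 megajoule = 6.24151e+24 electronvolts.
So 8.431 × 6.24151e+24 ≈ 5.26e+25 eV.

5.26e+25 eV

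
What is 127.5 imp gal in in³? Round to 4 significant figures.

1 imp gal = 277.419 in³.
Thus 127.5 × 277.419 ≈ 35370 in³.

35370 cubic inches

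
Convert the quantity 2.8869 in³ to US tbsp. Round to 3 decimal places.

1 cubic inch = 1.10823 US tablespoons.
Thus 2.8869 × 1.10823 ≈ 3.199 US tbsp.

3.199 US tbsp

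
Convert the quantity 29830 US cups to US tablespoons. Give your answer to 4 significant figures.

477300 US tablespoons

1 US cup = 16.0000 US tablespoons.
So 29830 × 16.0000 ≈ 477300 US tbsp.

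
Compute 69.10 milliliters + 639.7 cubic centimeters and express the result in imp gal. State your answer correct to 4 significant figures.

0.1559 imp gal

69.10 mL = 0.0151999 imp gal and 639.7 cm³ = 0.140714 imp gal.
0.0151999 + 0.140714 ≈ 0.1559 imp gal.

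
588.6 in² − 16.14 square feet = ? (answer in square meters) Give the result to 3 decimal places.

-1.120 m²

588.6 in² = 0.379741 m² and 16.14 ft² = 1.49946 m².
0.379741 − 1.49946 ≈ -1.120 m².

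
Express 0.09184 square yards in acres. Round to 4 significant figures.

1 yd² = 0.000206612 acre.
Thus 0.09184 × 0.000206612 ≈ 1.898e-5 acre.

1.898e-5 acre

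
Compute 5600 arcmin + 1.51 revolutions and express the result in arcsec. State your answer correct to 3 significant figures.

2.29 × 10^6 arcseconds

5600 arcmin = 336000 arcsec and 1.51 rev = 1.95696 × 10^6 arcsec.
336000 + 1.95696 × 10^6 ≈ 2.29 × 10^6 arcsec.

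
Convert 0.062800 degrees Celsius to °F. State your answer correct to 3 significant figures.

32.1 °F

°C = (°F − 32) × 5/9.
Applying the formula gives 32.1 °F.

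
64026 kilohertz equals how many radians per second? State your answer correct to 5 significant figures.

1 kilohertz = 6283.19 rad/s.
Then 64026 × 6283.19 ≈ 4.0229e+8 rad/s.

4.0229e+8 radians per second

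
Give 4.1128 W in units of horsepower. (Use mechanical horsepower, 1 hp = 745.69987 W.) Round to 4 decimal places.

1 W = 0.00134102 hp.
Thus 4.1128 × 0.00134102 ≈ 0.0055 hp.

0.0055 horsepower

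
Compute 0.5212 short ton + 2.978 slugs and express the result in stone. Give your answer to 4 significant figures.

0.5212 short ton = 74.4571 st and 2.978 slug = 6.84388 st.
74.4571 + 6.84388 ≈ 81.30 st.

81.30 stone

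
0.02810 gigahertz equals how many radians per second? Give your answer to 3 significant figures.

1.77e+8 radians per second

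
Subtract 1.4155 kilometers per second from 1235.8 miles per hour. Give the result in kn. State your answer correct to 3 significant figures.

-1680 knots

1235.8 mph = 1073.88 kn and 1.4155 km/s = 2751.51 kn.
1073.88 − 2751.51 ≈ -1680 kn.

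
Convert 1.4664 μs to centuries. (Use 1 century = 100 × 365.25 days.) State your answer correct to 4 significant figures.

1 μs = 3.16881 × 10^-16 centuries.
Thus 1.4664 × 3.16881 × 10^-16 ≈ 4.647 × 10^-16 century.

4.647 × 10^-16 century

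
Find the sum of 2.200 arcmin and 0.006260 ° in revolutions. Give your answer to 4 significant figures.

2.200 arcmin = 0.000101852 rev and 0.006260 ° = 1.73889 × 10^-5 rev.
0.000101852 + 1.73889 × 10^-5 ≈ 0.0001192 rev.

0.0001192 rev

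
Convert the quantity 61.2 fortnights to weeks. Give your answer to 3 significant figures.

1 fortnight = 2.00000 weeks.
So 61.2 × 2.00000 ≈ 122 wk.

122 wk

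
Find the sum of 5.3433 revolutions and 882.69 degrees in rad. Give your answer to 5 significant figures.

48.979 rad

5.3433 rev = 33.5729 rad and 882.69 ° = 15.4058 rad.
33.5729 + 15.4058 ≈ 48.979 rad.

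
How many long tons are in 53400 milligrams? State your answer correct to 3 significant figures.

5.26e-5 long ton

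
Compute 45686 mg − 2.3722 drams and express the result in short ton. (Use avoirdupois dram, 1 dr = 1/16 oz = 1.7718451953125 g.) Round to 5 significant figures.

4.5727e-5 short ton

45686 mg = 5.03602e-5 short ton and 2.3722 dr = 4.63320e-6 short ton.
5.03602e-5 − 4.63320e-6 ≈ 4.5727e-5 short ton.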